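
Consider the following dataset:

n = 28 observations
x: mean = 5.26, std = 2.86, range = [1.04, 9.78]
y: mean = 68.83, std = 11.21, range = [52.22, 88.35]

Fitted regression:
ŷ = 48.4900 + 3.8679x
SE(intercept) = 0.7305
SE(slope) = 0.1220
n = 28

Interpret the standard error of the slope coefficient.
SE(slope) = 0.1220 measures the uncertainty in the estimated slope. The coefficient is estimated precisely (SE/|β̂₁| = 3.2%).

SE(β̂₁) = 0.1220 says: if we drew many samples of n = 28 from the same population and refit each time, the fitted slopes would scatter with a standard deviation of roughly 0.1220 around the true β₁.

Relative precision:
- SE / |β̂₁| = 0.1220 / 3.8679 = 3.2%
- Rule of thumb (under 20%: precise; 20% to under 50%: moderately precise; 50% or more: imprecise) → precise

Rough 95% range (±2 SE): 3.8679 ± 0.2440 → (3.6239, 4.1119).

What drives SE(β̂₁): wider spread of x values → smaller SE; larger n (here n = 28) → smaller SE.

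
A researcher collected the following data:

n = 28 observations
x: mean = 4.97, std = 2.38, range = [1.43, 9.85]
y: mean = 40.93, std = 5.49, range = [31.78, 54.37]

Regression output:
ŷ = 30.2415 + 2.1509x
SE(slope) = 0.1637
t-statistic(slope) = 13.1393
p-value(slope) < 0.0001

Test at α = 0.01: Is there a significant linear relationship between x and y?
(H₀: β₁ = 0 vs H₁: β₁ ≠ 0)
p-value < 0.0001 < α = 0.01, so we reject H₀. The relationship is significant.

Hypothesis test for the slope coefficient:

H₀: β₁ = 0 (no linear relationship)
H₁: β₁ ≠ 0 (linear relationship exists)

Test statistic: t = β̂₁ / SE(β̂₁) = 2.1509 / 0.1637 = 13.1393

With df = 26, the two-sided p-value for |t| = 13.1393 is <0.0001.

Decision rule: reject H₀ if p-value < α.
p-value < 0.0001 < α = 0.01 → reject H₀.

At α = 0.01 the data do provide convincing evidence of a nonzero slope.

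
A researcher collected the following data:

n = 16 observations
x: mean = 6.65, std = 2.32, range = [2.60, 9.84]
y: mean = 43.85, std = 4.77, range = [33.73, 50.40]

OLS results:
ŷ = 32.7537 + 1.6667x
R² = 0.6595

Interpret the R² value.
The model explains 65.95% of the variance in y (R² = 0.6595), leaving 34.05% unexplained; the fit is moderate.

R² (coefficient of determination) measures the proportion of variance in y explained by the regression model.

Here R² = 0.6595:
- Explained: 65.95% of the variation in y
- Unexplained (residual): 100% − 65.95% = 34.05%
- Rule of thumb (below 0.3 weak; 0.3 to below 0.7 moderate; 0.7 and above strong) → moderate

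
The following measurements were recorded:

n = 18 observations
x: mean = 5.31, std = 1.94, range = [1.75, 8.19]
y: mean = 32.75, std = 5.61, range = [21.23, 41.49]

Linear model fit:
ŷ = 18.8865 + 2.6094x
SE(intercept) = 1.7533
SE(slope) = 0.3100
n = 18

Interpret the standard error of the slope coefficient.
SE(slope) = 0.3100 measures the uncertainty in the estimated slope. The coefficient is estimated precisely (SE/|β̂₁| = 11.9%).

What SE measures:
- The standard error quantifies the sampling variability of the coefficient estimate
- It is the estimated standard deviation of β̂₁ across hypothetical repeated samples of the same size
- Smaller SE → more precise estimate

Relative precision:
- SE / |β̂₁| = 0.3100 / 2.6094 = 11.9%
- Rule of thumb (under 20%: precise; 20% to under 50%: moderately precise; 50% or more: imprecise) → precise

Rough 95% range (±2 SE): 2.6094 ± 0.6200 → (1.9894, 3.2294).

What drives SE(β̂₁): larger n (here n = 18) → smaller SE.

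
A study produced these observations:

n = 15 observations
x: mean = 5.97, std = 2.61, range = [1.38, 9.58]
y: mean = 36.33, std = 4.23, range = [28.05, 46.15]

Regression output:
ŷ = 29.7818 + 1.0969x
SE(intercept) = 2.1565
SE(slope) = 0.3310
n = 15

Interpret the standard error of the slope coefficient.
The slope 1.0969 is pinned down to within about ±0.3310 (one SE) by these data — relative uncertainty 30.2%, i.e. moderately precise.

SE(β̂₁) = 0.3310 says: if we drew many samples of n = 15 from the same population and refit each time, the fitted slopes would scatter with a standard deviation of roughly 0.3310 around the true β₁.

Relative precision:
- SE / |β̂₁| = 0.3310 / 1.0969 = 30.2%
- Rule of thumb (under 20%: precise; 20% to under 50%: moderately precise; 50% or more: imprecise) → moderately precise

Link to interval estimation: a confidence interval for β₁ is β̂₁ ± t* × 0.3310, so SE sets the half-width per unit of t*.

What drives SE(β̂₁): wider spread of x values → smaller SE.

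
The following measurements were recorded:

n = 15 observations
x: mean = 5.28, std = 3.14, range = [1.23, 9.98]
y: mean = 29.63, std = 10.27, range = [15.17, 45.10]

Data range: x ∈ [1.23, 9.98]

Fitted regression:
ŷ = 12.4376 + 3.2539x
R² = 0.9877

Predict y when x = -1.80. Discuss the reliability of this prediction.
The equation gives ŷ = 6.5806; however x = -1.80 is 3.03 units below the observed range, so this extrapolated value should not be trusted.

Prediction calculation:
ŷ = 12.4376 + 3.2539 × (-1.80)
ŷ = 6.5806

Reliability:
- Data range: x ∈ [1.23, 9.98]
- Prediction point: x = -1.80 is 3.03 units below the observed range → this is EXTRAPOLATION, not interpolation

Why that matters here:
- R² describes fit only over the sampled x values; it says nothing about behaviour beyond them
- There are no observations near this x to validate the fitted line there

Report the number if required, but flag clearly that it is an extrapolation.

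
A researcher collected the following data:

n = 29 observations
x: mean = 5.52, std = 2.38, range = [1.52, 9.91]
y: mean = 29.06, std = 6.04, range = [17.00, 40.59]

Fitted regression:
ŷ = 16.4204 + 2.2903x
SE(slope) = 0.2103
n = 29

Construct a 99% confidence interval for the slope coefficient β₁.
The 99% CI for β₁ is (1.7076, 2.8730)

Confidence interval for the slope:

The 99% CI for β₁ is: β̂₁ ± t*(α/2, n-2) × SE(β̂₁)

Step 1: Find critical t-value
- Confidence level = 0.99
- Degrees of freedom = n - 2 = 29 - 2 = 27
- t*(α/2, 27) = 2.7707

Step 2: Calculate margin of error
Margin = 2.7707 × 0.2103 = 0.5827

Step 3: Construct interval
CI = 2.2903 ± 0.5827
CI = (1.7076, 2.8730)

Interpretation: We are 99% confident that the true slope β₁ lies between 1.7076 and 2.8730.
The interval does not include 0, suggesting a significant linear relationship.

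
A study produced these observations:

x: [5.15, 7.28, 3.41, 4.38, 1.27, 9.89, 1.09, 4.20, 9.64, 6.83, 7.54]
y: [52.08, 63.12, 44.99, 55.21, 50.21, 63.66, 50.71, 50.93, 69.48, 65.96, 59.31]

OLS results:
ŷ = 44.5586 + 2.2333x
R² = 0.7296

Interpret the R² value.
About 72.96% of the variability in y is accounted for by the regression on x (R² = 0.7296) — a strong linear fit.

R² (coefficient of determination) measures the proportion of variance in y explained by the regression model.

Here R² = 0.7296:
- Explained: 72.96% of the variation in y
- Unexplained (residual): 100% − 72.96% = 27.04%
- Rule of thumb (below 0.3 weak; 0.3 to below 0.7 moderate; 0.7 and above strong) → strong

Note: R² says nothing about causation, and a high R² does not by itself mean the linear form is appropriate — check the residuals.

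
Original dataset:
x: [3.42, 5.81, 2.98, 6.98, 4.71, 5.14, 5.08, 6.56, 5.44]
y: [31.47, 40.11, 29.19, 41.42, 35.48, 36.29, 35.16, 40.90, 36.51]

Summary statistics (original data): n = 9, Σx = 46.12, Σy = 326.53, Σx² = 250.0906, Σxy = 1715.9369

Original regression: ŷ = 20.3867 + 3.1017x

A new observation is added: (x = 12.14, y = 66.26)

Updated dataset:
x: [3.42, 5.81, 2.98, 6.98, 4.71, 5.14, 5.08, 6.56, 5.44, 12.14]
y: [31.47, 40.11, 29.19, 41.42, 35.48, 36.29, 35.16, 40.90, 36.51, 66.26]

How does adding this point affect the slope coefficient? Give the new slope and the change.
The slope changes from 3.1017 to 3.9957 (change of +0.8940, or +28.8%).

x = 12.14 lies well outside the original x-range [2.98, 6.98] (x̄ ≈ 5.12), so this observation has high leverage and can move the slope substantially.

Step 1: Update the sums with the new point (n goes from 9 to 10)
Σx  = 46.12 + 12.14 = 58.26
Σy  = 326.53 + 66.26 = 392.79
Σx² = 250.0906 + 12.14² = 250.0906 + 147.3796 = 397.4702
Σxy = 1715.9369 + 12.14×66.26 = 1715.9369 + 804.3964 = 2520.3333

Step 2: Recompute the slope with b₁ = (nΣxy − ΣxΣy) / (nΣx² − (Σx)²)
Numerator   = 10×2520.3333 − 58.26×392.79 = 25203.3330 − 22883.9454 = 2319.3876
Denominator = 10×397.4702 − 58.26² = 3974.7020 − 3394.2276 = 580.4744
b₁(new) = 2319.3876 / 580.4744 = 3.9957

(Same formula on the original sums: (9×1715.9369 − 46.12×326.53) / (9×250.0906 − 46.12²) = 383.8685 / 123.7610 = 3.1017, matching the given fit.)

Step 3: Change in slope
Δβ₁ = 3.9957 − 3.1017 = +0.8940
Relative change = +0.8940 / 3.1017 × 100% = +28.8%
→ the slope increases when the point is added.

A high-leverage point only changes the slope if it is off the original line; here y = 66.26 is above the original trend, so the slope increases.
In practice: examine leverage (hᵢ) and Cook's distance rather than deleting it automatically; refit with and without it and report both if conclusions differ.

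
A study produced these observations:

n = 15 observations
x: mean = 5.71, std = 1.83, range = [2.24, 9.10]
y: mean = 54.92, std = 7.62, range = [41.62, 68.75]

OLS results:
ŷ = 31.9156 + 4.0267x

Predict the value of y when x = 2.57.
ŷ = 42.2642

Plug x = 2.57 into the fitted line:

ŷ = 31.9156 + 4.0267 × 2.57
ŷ = 31.9156 + 10.3486
ŷ = 42.2642

This is a point prediction; actual observations scatter around it by roughly the residual standard deviation.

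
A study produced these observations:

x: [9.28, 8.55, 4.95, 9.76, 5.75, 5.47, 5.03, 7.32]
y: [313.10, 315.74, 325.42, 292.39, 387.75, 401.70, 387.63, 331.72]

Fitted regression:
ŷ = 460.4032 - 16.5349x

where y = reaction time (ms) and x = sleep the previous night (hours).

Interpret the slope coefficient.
An increase of one hour in sleep is associated with a 16.5349 ms decrease in predicted reaction time.

The slope coefficient β₁ = -16.5349 represents the marginal effect of sleep on reaction time.

Interpretation:
- Sleep up by 1 hour → predicted reaction time decreases by 16.5349 ms
- The effect is assumed constant over the observed range of x (linearity)

The intercept β₀ = 460.4032 is the predicted reaction time when sleep = 0; since the smallest observed x is 4.95, this is an extrapolation and mainly anchors the line.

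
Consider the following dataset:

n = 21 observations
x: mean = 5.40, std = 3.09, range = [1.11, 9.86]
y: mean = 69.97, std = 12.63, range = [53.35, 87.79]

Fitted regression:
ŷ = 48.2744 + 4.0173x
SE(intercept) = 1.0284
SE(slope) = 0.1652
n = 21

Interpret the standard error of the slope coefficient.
SE(β̂₁) = 0.1652 is the estimated standard deviation of the slope estimate across repeated samples; relative to β̂₁ = 4.0173 that is 4.1%, a precise estimate.

What SE measures:
- The standard error quantifies the sampling variability of the coefficient estimate
- It is the estimated standard deviation of β̂₁ across hypothetical repeated samples of the same size
- Smaller SE → more precise estimate

Relative precision:
- SE / |β̂₁| = 0.1652 / 4.0173 = 4.1%
- Rule of thumb (under 20%: precise; 20% to under 50%: moderately precise; 50% or more: imprecise) → precise

Link to the t-test: t = β̂₁ / SE(β̂₁) = 4.0173 / 0.1652 = 24.3178, the statistic for H₀: β₁ = 0.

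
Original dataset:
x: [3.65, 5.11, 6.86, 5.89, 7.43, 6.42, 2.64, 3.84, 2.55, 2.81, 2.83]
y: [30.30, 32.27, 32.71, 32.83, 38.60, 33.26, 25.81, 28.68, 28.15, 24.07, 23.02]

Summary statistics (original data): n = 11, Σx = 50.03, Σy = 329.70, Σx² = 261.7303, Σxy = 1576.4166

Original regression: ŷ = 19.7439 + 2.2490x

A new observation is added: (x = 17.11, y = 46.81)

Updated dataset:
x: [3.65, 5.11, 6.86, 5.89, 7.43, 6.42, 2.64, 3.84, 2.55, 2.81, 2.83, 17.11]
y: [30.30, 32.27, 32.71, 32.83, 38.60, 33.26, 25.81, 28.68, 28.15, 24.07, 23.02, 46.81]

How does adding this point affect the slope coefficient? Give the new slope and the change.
The slope changes from 2.2490 to 1.5140 (change of -0.7350, or -32.7%).

x = 17.11 lies well outside the original x-range [2.55, 7.43] (x̄ ≈ 4.55), so this observation has high leverage and can move the slope substantially.

Step 1: Update the sums with the new point (n goes from 11 to 12)
Σx  = 50.03 + 17.11 = 67.14
Σy  = 329.70 + 46.81 = 376.51
Σx² = 261.7303 + 17.11² = 261.7303 + 292.7521 = 554.4824
Σxy = 1576.4166 + 17.11×46.81 = 1576.4166 + 800.9191 = 2377.3357

Step 2: Recompute the slope with b₁ = (nΣxy − ΣxΣy) / (nΣx² − (Σx)²)
Numerator   = 12×2377.3357 − 67.14×376.51 = 28528.0284 − 25278.8814 = 3249.1470
Denominator = 12×554.4824 − 67.14² = 6653.7888 − 4507.7796 = 2146.0092
b₁(new) = 3249.1470 / 2146.0092 = 1.5140

(Same formula on the original sums: (11×1576.4166 − 50.03×329.70) / (11×261.7303 − 50.03²) = 845.6916 / 376.0324 = 2.2490, matching the given fit.)

Step 3: Change in slope
Δβ₁ = 1.5140 − 2.2490 = -0.7350
Relative change = -0.7350 / 2.2490 × 100% = -32.7%
→ the slope decreases when the point is added.

Because the point sits below the extension of the original line at a high-leverage x, it tilts the fit down.
In practice: examine leverage (hᵢ) and Cook's distance rather than deleting it automatically; refit with and without it and report both if conclusions differ.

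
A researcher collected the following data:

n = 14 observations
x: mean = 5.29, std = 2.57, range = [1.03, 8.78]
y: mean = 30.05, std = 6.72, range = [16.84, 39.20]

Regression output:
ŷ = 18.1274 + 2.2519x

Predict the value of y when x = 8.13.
ŷ = 36.4353

Plug x = 8.13 into the fitted line:

ŷ = 18.1274 + 2.2519 × 8.13
ŷ = 18.1274 + 18.3079
ŷ = 36.4353

This is a point prediction; actual observations scatter around it by roughly the residual standard deviation.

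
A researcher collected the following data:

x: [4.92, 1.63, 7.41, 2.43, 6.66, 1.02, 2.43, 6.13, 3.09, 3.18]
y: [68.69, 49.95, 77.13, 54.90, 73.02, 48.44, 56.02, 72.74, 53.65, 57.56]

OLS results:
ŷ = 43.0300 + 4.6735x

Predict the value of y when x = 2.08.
ŷ = 52.7509

To predict y for x = 2.08, substitute into the regression equation:

ŷ = 43.0300 + 4.6735 × 2.08
ŷ = 43.0300 + 9.7209
ŷ = 52.7509

This is the fitted mean response at that x — an individual observation would come with a wider prediction interval.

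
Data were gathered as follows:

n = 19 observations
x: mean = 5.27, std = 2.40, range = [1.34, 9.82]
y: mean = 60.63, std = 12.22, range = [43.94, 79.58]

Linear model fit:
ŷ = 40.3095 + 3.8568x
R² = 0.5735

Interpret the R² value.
About 57.35% of the variability in y is accounted for by the regression on x (R² = 0.5735) — a moderate linear fit.

R² = 1 − SS_res/SS_tot compares the residual scatter to the total scatter of y about its mean.

Here R² = 0.5735:
- Explained: 57.35% of the variation in y
- Unexplained (residual): 100% − 57.35% = 42.65%
- Rule of thumb (below 0.3 weak; 0.3 to below 0.7 moderate; 0.7 and above strong) → moderate

Equivalently, for simple linear regression R² = r², so |r| = √0.5735 ≈ 0.7573.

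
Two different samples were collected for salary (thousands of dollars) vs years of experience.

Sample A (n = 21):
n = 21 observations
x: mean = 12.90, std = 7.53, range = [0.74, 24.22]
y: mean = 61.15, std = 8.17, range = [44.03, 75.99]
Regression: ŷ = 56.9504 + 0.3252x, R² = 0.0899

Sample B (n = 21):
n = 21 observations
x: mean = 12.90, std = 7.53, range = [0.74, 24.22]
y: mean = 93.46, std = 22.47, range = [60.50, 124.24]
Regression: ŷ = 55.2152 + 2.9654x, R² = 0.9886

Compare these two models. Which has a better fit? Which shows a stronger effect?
Model B has the better fit (R² = 0.9886 vs 0.0899). Model B shows the stronger effect (|β₁| = 2.9654 vs 0.3252).

Model Comparison:

Which explains more variance? (R²)
- Model A: R² = 0.0899 → 8.99% of variance in salary explained
- Model B: R² = 0.9886 → 98.86% of variance in salary explained
- 0.9886 > 0.0899 → Model B has the better fit

Which has the larger per-year effect? (|β₁|)
- Model A: β₁ = 0.3252 → predicted salary rises 0.3252 thousand dollars per additional year of experience
- Model B: β₁ = 2.9654 → predicted salary rises 2.9654 thousand dollars per additional year of experience
- |0.3252| < |2.9654| → Model B shows the stronger marginal effect

Note: R² measures how tightly points cluster around the line; β₁ measures how steep the line is — they answer different questions.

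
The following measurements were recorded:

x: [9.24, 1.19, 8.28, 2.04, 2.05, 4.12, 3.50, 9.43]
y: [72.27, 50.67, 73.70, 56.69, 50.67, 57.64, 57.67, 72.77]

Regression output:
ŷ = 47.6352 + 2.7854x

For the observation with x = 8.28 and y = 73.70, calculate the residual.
Residual = 3.0017

The residual is the difference between the actual value and the predicted value:

Residual = y - ŷ

Step 1: Calculate predicted value
ŷ = 47.6352 + 2.7854 × 8.28
ŷ = 70.6983

Step 2: Calculate residual
Residual = 73.70 - 70.6983
Residual = 3.0017

Sign check: y > ŷ, so the point is above the line and the fit underestimates here.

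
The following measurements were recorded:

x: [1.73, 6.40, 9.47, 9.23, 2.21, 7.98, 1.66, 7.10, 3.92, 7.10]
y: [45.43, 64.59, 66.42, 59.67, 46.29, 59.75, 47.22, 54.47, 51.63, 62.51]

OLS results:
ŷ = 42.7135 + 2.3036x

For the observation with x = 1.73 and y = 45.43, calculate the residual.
Residual = -1.2687

The residual is the difference between the actual value and the predicted value:

Residual = y - ŷ

Step 1: Calculate predicted value
ŷ = 42.7135 + 2.3036 × 1.73
ŷ = 46.6987

Step 2: Calculate residual
Residual = 45.43 - 46.6987
Residual = -1.2687

Interpretation: the model overestimates the actual value by 1.2687 at this point (negative residual → observation lies below the fitted line).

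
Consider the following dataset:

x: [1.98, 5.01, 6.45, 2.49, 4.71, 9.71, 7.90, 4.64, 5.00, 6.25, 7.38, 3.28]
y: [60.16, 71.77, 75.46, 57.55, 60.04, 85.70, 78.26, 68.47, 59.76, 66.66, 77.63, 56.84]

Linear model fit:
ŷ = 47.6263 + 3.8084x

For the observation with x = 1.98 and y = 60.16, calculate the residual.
Residual = 4.9931

The residual is the difference between the actual value and the predicted value:

Residual = y - ŷ

Step 1: Calculate predicted value
ŷ = 47.6263 + 3.8084 × 1.98
ŷ = 55.1669

Step 2: Calculate residual
Residual = 60.16 - 55.1669
Residual = 4.9931

The residual is positive, so the observed y = 60.16 sits above the regression line (the line underestimates it by 4.9931).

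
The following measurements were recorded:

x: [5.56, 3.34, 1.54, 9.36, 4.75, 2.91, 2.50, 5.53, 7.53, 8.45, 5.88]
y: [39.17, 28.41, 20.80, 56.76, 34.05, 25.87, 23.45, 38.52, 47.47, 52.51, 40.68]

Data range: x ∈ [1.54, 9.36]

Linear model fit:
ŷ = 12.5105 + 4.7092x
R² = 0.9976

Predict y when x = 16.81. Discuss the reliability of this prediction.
The equation gives ŷ = 91.6722; however x = 16.81 is 7.45 units above the observed range, so this extrapolated value should not be trusted.

Prediction calculation:
ŷ = 12.5105 + 4.7092 × 16.81
ŷ = 91.6722

Reliability:
- Data range: x ∈ [1.54, 9.36]
- Prediction point: x = 16.81 is 7.45 units above the observed range → this is EXTRAPOLATION, not interpolation

Why that matters here:
- R² describes fit only over the sampled x values; it says nothing about behaviour beyond them
- There are no observations near this x to validate the fitted line there

Report the number if required, but flag clearly that it is an extrapolation.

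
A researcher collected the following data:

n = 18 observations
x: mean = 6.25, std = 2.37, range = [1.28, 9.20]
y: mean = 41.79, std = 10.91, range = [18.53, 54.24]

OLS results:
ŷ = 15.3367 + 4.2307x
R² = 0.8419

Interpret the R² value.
About 84.19% of the variability in y is accounted for by the regression on x (R² = 0.8419) — a strong linear fit.

R² = 1 − SS_res/SS_tot compares the residual scatter to the total scatter of y about its mean.

Here R² = 0.8419:
- Explained: 84.19% of the variation in y
- Unexplained (residual): 100% − 84.19% = 15.81%
- Rule of thumb (below 0.3 weak; 0.3 to below 0.7 moderate; 0.7 and above strong) → strong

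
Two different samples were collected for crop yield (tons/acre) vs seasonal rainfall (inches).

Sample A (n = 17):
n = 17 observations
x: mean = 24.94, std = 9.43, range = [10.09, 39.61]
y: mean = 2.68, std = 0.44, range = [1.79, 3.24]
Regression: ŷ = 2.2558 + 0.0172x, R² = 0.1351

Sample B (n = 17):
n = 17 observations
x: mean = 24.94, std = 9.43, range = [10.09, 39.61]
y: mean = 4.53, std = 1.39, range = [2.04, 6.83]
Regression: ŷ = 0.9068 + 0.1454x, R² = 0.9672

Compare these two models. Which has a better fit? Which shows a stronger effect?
Model B has the better fit (R² = 0.9672 vs 0.1351). Model B shows the stronger effect (|β₁| = 0.1454 vs 0.0172).

Model Comparison:

Fit — compare R²:
- Model A: R² = 0.1351 → 13.51% of variance in crop yield explained
- Model B: R² = 0.9672 → 96.72% of variance in crop yield explained
- 0.9672 > 0.1351 → Model B has the better fit

Strength of effect — compare |β₁|:
- Model A: β₁ = 0.0172 → predicted crop yield rises 0.0172 tons/acre per additional inch of rainfall
- Model B: β₁ = 0.1454 → predicted crop yield rises 0.1454 tons/acre per additional inch of rainfall
- |0.0172| < |0.1454| → Model B shows the stronger marginal effect

Notes:
- A steeper slope doesn't make a better model if the scatter around the line is large.
- The two samples could reflect different populations, time periods, or measurement quality.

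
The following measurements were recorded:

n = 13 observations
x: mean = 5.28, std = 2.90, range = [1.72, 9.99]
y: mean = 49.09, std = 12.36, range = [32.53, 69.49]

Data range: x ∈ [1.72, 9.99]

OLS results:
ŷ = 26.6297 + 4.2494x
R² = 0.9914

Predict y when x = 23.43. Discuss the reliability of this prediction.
The equation gives ŷ = 126.1931; however x = 23.43 is 13.44 units above the observed range, so this extrapolated value should not be trusted.

Prediction calculation:
ŷ = 26.6297 + 4.2494 × 23.43
ŷ = 126.1931

Reliability:
- Data range: x ∈ [1.72, 9.99]
- Prediction point: x = 23.43 is 13.44 units above the observed range → this is EXTRAPOLATION, not interpolation

Why that matters here:
- The standard error of prediction grows with (x − x̄)², and x = 23.43 is far from x̄ = 5.28
- There are no observations near this x to validate the fitted line there

Report the number if required, but flag clearly that it is an extrapolation.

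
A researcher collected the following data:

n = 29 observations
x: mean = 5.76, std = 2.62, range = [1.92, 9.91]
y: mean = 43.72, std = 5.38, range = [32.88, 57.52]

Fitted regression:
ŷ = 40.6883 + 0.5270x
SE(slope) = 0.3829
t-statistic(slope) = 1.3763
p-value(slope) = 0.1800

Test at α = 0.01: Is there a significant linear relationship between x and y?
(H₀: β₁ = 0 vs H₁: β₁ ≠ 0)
Since p-value = 0.1800 ≥ α = 0.01, fail to reject H₀ — the slope is not significantly different from 0.

Hypothesis test for the slope coefficient:

H₀: β₁ = 0 (no linear relationship)
H₁: β₁ ≠ 0 (linear relationship exists)

Test statistic: t = β̂₁ / SE(β̂₁) = 0.5270 / 0.3829 = 1.3763

With df = 27, the two-sided p-value for |t| = 1.3763 is 0.1800.

Decision rule: reject H₀ if p-value < α.
p-value = 0.1800 ≥ α = 0.01 → fail to reject H₀.

There is not sufficient evidence at the 1% significance level to conclude that a linear relationship exists between x and y.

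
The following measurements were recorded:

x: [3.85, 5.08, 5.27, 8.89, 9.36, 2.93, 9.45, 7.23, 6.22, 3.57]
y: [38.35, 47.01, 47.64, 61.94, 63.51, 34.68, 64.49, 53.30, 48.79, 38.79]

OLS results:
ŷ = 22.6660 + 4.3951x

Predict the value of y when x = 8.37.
ŷ = 59.4530

x = 8.37 lies inside the observed range [2.93, 9.45], so the fitted equation applies directly:

ŷ = 22.6660 + 4.3951 × 8.37
ŷ = 22.6660 + 36.7870
ŷ = 59.4530

This is the fitted mean response at that x — an individual observation would come with a wider prediction interval.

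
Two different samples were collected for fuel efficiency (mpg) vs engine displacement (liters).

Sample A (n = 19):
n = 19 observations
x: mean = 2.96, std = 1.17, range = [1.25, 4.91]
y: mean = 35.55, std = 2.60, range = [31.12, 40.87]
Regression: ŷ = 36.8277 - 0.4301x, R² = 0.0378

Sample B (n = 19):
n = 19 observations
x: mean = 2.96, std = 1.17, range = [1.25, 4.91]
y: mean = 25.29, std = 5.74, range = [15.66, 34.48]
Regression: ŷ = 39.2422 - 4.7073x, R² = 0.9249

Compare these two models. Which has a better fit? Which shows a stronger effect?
Model B has the better fit (R² = 0.9249 vs 0.0378). Model B shows the stronger effect (|β₁| = 4.7073 vs 0.4301).

Model Comparison:

Goodness of fit (R²):
- Model A: R² = 0.0378 → 3.78% of variance in fuel efficiency explained
- Model B: R² = 0.9249 → 92.49% of variance in fuel efficiency explained
- 0.9249 > 0.0378 → Model B has the better fit

Effect size (slope magnitude):
- Model A: β₁ = -0.4301 → predicted fuel efficiency falls 0.4301 mpg per additional liter of engine displacement
- Model B: β₁ = -4.7073 → predicted fuel efficiency falls 4.7073 mpg per additional liter of engine displacement
- |-0.4301| < |-4.7073| → Model B shows the stronger marginal effect

Note: R² measures how tightly points cluster around the line; β₁ measures how steep the line is — they answer different questions.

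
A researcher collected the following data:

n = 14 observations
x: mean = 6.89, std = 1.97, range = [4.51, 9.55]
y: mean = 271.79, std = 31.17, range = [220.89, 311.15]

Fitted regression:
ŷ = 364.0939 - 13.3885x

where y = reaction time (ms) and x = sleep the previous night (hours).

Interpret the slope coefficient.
For each additional hour of sleep, predicted reaction time decreases by approximately 13.3885 ms.

β₁ = -13.3885 is the change in predicted reaction time (ms) per additional hour of sleep.

Interpretation:
- Sleep up by 1 hour → predicted reaction time decreases by 13.3885 ms
- This is a linear approximation: the same per-unit change is assumed across the whole observed x range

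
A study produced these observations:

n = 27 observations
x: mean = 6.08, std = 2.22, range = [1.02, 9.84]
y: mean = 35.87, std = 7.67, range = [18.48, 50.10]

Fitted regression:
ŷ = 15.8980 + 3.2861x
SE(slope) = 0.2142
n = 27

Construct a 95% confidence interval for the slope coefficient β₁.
The 95% CI for β₁ is (2.8450, 3.7272)

Confidence interval for the slope:

The 95% CI for β₁ is: β̂₁ ± t*(α/2, n-2) × SE(β̂₁)

Step 1: Find critical t-value
- Confidence level = 0.95
- Degrees of freedom = n - 2 = 27 - 2 = 25
- t*(α/2, 25) = 2.0595

Step 2: Calculate margin of error
Margin = 2.0595 × 0.2142 = 0.4411

Step 3: Construct interval
CI = 3.2861 ± 0.4411
CI = (2.8450, 3.7272)

Interpretation: each one-unit increase in x is associated with a change in mean y of between 2.8450 and 3.7272, with 95% confidence.
Since 0 is outside the interval, a two-sided test at α = 0.05 would reject H₀: β₁ = 0.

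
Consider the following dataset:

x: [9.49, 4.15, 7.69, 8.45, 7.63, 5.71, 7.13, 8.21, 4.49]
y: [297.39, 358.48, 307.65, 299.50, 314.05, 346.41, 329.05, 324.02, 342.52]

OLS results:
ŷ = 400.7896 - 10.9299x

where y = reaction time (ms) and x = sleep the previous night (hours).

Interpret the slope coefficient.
For each additional hour of sleep, predicted reaction time decreases by approximately 10.9299 ms.

The slope coefficient β₁ = -10.9299 represents the marginal effect of sleep on reaction time.

Interpretation:
- Sleep up by 1 hour → predicted reaction time decreases by 10.9299 ms
- The effect is assumed constant over the observed range of x (linearity)

(β₀ = 400.7896 is the fitted value at x = 0 and is not part of the slope interpretation.)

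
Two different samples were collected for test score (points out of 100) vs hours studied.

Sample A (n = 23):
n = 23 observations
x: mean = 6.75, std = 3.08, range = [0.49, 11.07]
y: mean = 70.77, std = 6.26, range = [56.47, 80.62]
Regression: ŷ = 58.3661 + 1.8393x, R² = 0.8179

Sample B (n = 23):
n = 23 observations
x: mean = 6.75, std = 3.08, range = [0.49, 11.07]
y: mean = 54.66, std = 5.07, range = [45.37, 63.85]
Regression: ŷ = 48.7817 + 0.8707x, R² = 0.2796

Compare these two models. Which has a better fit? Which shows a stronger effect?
Model A has the better fit (R² = 0.8179 vs 0.2796). Model A shows the stronger effect (|β₁| = 1.8393 vs 0.8707).

Model Comparison:

Goodness of fit (R²):
- Model A: R² = 0.8179 → 81.79% of variance in test score explained
- Model B: R² = 0.2796 → 27.96% of variance in test score explained
- 0.8179 > 0.2796 → Model A has the better fit

Effect size (slope magnitude):
- Model A: β₁ = 1.8393 → predicted test score rises 1.8393 points per additional hour of study time
- Model B: β₁ = 0.8707 → predicted test score rises 0.8707 points per additional hour of study time
- |1.8393| > |0.8707| → Model A shows the stronger marginal effect

Note: A steeper slope doesn't make a better model if the scatter around the line is large.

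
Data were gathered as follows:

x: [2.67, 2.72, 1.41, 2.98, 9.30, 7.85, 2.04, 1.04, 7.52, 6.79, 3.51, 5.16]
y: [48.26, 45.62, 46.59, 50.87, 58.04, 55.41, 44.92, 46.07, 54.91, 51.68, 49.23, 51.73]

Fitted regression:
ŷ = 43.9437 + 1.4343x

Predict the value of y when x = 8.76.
ŷ = 56.5082

To predict y for x = 8.76, substitute into the regression equation:

ŷ = 43.9437 + 1.4343 × 8.76
ŷ = 43.9437 + 12.5645
ŷ = 56.5082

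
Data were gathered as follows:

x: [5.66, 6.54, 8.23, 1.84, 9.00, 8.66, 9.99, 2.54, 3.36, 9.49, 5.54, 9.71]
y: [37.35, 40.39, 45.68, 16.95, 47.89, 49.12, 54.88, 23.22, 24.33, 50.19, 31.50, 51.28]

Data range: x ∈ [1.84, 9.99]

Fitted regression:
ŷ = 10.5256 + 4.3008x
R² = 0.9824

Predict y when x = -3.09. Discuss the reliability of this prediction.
The equation gives ŷ = -2.7639; however x = -3.09 is 4.93 units below the observed range, so this extrapolated value should not be trusted.

Prediction calculation:
ŷ = 10.5256 + 4.3008 × (-3.09)
ŷ = -2.7639

Reliability:
- Data range: x ∈ [1.84, 9.99]
- Prediction point: x = -3.09 is 4.93 units below the observed range → this is EXTRAPOLATION, not interpolation

Why that matters here:
- R² describes fit only over the sampled x values; it says nothing about behaviour beyond them
- The linear relationship may not hold outside the observed range

A defensible statement: 'if the linear trend continued to x = -3.09, y would be about -2.7639' — the premise is untested.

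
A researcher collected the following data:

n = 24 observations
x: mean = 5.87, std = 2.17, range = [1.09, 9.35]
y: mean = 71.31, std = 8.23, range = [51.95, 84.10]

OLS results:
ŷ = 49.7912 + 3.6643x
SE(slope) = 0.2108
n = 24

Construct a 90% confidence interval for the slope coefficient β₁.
The 90% CI for β₁ is (3.3023, 4.0263)

Confidence interval for the slope:

The 90% CI for β₁ is: β̂₁ ± t*(α/2, n-2) × SE(β̂₁)

Step 1: Find critical t-value
- Confidence level = 0.9
- Degrees of freedom = n - 2 = 24 - 2 = 22
- t*(α/2, 22) = 1.7171

Step 2: Calculate margin of error
Margin = 1.7171 × 0.2108 = 0.3620

Step 3: Construct interval
CI = 3.6643 ± 0.3620
CI = (3.3023, 4.0263)

Interpretation: We are 90% confident that the true slope β₁ lies between 3.3023 and 4.0263.
Since 0 is outside the interval, a two-sided test at α = 0.10 would reject H₀: β₁ = 0.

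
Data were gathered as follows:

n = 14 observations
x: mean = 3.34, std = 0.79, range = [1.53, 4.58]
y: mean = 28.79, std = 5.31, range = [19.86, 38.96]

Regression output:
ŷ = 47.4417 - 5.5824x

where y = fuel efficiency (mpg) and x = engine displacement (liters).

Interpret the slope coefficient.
On average, fuel efficiency is about 5.5824 mpg lower for every extra liter of engine displacement.

The slope β₁ = -5.5824 gives the rate at which the fitted fuel efficiency changes with engine displacement.

Interpretation:
- Engine displacement up by 1 liter → predicted fuel efficiency decreases by 5.5824 mpg
- This is a linear approximation: the same per-unit change is assumed across the whole observed x range

The intercept β₀ = 47.4417 is the predicted fuel efficiency when engine displacement = 0; since the smallest observed x is 1.53, this is an extrapolation and mainly anchors the line.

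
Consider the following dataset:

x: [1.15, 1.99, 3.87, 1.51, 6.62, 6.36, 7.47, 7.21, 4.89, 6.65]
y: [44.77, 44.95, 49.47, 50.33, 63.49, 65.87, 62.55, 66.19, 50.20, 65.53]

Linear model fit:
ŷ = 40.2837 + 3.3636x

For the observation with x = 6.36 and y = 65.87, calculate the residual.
Residual = 4.1938

The residual is the difference between the actual value and the predicted value:

Residual = y - ŷ

Step 1: Calculate predicted value
ŷ = 40.2837 + 3.3636 × 6.36
ŷ = 61.6762

Step 2: Calculate residual
Residual = 65.87 - 61.6762
Residual = 4.1938

Sign check: y > ŷ, so the point is above the line and the fit underestimates here.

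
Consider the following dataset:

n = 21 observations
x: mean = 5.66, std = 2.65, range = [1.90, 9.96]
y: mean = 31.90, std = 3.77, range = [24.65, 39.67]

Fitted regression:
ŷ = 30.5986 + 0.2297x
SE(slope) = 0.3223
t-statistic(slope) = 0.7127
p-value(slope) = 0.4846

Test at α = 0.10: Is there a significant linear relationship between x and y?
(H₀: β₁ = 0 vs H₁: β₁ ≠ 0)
p-value = 0.4846 ≥ α = 0.10, so we fail to reject H₀. The relationship is not significant.

Hypothesis test for the slope coefficient:

H₀: β₁ = 0 (no linear relationship)
H₁: β₁ ≠ 0 (linear relationship exists)

Test statistic: t = β̂₁ / SE(β̂₁) = 0.2297 / 0.3223 = 0.7127

With df = 19, the two-sided p-value for |t| = 0.7127 is 0.4846.

Decision rule: reject H₀ if p-value < α.
p-value = 0.4846 ≥ α = 0.10 → fail to reject H₀.

Conclusion: the linear association between x and y is not significant at the 10% level.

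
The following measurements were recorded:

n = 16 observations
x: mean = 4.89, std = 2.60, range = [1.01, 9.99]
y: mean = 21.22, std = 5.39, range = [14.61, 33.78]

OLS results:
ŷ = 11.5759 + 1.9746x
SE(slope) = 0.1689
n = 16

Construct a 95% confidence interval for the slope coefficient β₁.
The 95% CI for β₁ is (1.6123, 2.3369)

Confidence interval for the slope:

The 95% CI for β₁ is: β̂₁ ± t*(α/2, n-2) × SE(β̂₁)

Step 1: Find critical t-value
- Confidence level = 0.95
- Degrees of freedom = n - 2 = 16 - 2 = 14
- t*(α/2, 14) = 2.1448

Step 2: Calculate margin of error
Margin = 2.1448 × 0.1689 = 0.3623

Step 3: Construct interval
CI = 1.9746 ± 0.3623
CI = (1.6123, 2.3369)

Interpretation: intervals built this way capture the true β₁ in 95% of repeated samples; here the plausible range for the per-unit effect of x on y is 1.6123 to 2.3369.
Since 0 is outside the interval, a two-sided test at α = 0.05 would reject H₀: β₁ = 0.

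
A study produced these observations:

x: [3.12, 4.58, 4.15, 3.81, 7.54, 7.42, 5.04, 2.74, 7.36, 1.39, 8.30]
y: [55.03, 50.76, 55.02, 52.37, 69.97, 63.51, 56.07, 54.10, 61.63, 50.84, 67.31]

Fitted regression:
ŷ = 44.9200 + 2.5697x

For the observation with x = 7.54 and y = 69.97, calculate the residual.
Residual = 5.6745

The residual is the difference between the actual value and the predicted value:

Residual = y - ŷ

Step 1: Calculate predicted value
ŷ = 44.9200 + 2.5697 × 7.54
ŷ = 64.2955

Step 2: Calculate residual
Residual = 69.97 - 64.2955
Residual = 5.6745

The residual is positive, so the observed y = 69.97 sits above the regression line (the line underestimates it by 5.6745).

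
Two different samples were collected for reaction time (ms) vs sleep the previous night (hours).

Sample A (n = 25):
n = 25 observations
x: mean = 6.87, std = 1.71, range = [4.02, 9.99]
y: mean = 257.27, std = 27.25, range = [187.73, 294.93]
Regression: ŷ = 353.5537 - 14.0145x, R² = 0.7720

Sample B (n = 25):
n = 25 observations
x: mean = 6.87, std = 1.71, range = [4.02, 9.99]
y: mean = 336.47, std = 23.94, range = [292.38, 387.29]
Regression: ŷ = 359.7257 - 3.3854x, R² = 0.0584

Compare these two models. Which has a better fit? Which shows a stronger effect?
Model A has the better fit (R² = 0.7720 vs 0.0584). Model A shows the stronger effect (|β₁| = 14.0145 vs 3.3854).

Model Comparison:

Which explains more variance? (R²)
- Model A: R² = 0.7720 → 77.20% of variance in reaction time explained
- Model B: R² = 0.0584 → 5.84% of variance in reaction time explained
- 0.7720 > 0.0584 → Model A has the better fit

Effect size (slope magnitude):
- Model A: β₁ = -14.0145 → predicted reaction time falls 14.0145 ms per additional hour of sleep
- Model B: β₁ = -3.3854 → predicted reaction time falls 3.3854 ms per additional hour of sleep
- |-14.0145| > |-3.3854| → Model A shows the stronger marginal effect

Note: A steeper slope doesn't make a better model if the scatter around the line is large.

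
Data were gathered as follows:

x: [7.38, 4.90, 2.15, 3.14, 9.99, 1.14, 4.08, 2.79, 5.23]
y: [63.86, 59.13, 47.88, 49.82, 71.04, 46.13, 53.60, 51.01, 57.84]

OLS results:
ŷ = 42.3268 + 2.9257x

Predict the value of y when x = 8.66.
ŷ = 67.6634

Plug x = 8.66 into the fitted line:

ŷ = 42.3268 + 2.9257 × 8.66
ŷ = 42.3268 + 25.3366
ŷ = 67.6634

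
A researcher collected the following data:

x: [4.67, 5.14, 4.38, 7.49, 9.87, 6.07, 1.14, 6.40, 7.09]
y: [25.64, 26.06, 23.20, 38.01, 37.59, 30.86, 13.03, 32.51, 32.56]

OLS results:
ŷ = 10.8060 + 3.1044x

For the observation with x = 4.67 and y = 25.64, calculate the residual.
Residual = 0.3365

The residual is the difference between the actual value and the predicted value:

Residual = y - ŷ

Step 1: Calculate predicted value
ŷ = 10.8060 + 3.1044 × 4.67
ŷ = 25.3035

Step 2: Calculate residual
Residual = 25.64 - 25.3035
Residual = 0.3365

Sign check: y > ŷ, so the point is above the line and the fit underestimates here.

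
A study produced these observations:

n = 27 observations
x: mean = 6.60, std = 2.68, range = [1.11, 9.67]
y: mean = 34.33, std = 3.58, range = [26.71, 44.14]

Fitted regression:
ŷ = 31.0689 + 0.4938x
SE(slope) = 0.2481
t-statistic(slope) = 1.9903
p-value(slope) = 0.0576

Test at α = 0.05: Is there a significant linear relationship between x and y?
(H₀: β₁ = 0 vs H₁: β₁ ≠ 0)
Since p-value = 0.0576 ≥ α = 0.05, fail to reject H₀ — the slope is not significantly different from 0.

Hypothesis test for the slope coefficient:

H₀: β₁ = 0 (no linear relationship)
H₁: β₁ ≠ 0 (linear relationship exists)

Test statistic: t = β̂₁ / SE(β̂₁) = 0.4938 / 0.2481 = 1.9903

p = 0.0576: how often a slope estimate this far from 0 (in SE units) would arise by chance if β₁ were truly 0.

Decision rule: reject H₀ if p-value < α.
p-value = 0.0576 ≥ α = 0.05 → fail to reject H₀.

At α = 0.05 the data do not provide convincing evidence of a nonzero slope.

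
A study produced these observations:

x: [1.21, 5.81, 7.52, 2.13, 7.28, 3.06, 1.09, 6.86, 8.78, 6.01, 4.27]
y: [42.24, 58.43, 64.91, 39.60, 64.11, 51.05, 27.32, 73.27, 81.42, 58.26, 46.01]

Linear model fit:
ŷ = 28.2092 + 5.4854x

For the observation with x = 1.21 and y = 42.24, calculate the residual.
Residual = 7.3935

The residual is the difference between the actual value and the predicted value:

Residual = y - ŷ

Step 1: Calculate predicted value
ŷ = 28.2092 + 5.4854 × 1.21
ŷ = 34.8465

Step 2: Calculate residual
Residual = 42.24 - 34.8465
Residual = 7.3935

Sign check: y > ŷ, so the point is above the line and the fit underestimates here.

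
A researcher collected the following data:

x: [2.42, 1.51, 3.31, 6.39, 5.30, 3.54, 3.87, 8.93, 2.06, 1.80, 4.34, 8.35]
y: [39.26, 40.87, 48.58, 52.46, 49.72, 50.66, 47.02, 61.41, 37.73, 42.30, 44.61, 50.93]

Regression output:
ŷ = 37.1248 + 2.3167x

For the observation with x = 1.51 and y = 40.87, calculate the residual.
Residual = 0.2470

The residual is the difference between the actual value and the predicted value:

Residual = y - ŷ

Step 1: Calculate predicted value
ŷ = 37.1248 + 2.3167 × 1.51
ŷ = 40.6230

Step 2: Calculate residual
Residual = 40.87 - 40.6230
Residual = 0.2470

Interpretation: the model underestimates the actual value by 0.2470 at this point (positive residual → observation lies above the fitted line).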